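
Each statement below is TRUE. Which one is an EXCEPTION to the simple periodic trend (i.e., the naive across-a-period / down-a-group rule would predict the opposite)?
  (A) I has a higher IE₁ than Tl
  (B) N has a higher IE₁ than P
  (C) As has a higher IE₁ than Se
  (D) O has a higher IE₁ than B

The general trend: IE₁ increases across a period and decreases down a group.
(A) I (period 5, group 17) vs Tl (period 6, group 13): the stated order agrees with the simple trend.
(B) N (period 2, group 15) vs P (period 3, group 15): the stated order agrees with the simple trend.
(C) As (period 4, group 15) vs Se (period 4, group 16): the stated order contradicts the simple trend.
(D) O (period 2, group 16) vs B (period 2, group 13): the stated order agrees with the simple trend.
The exception is (C): Se (4p⁴) ionizes more easily than half-filled As (4p³).

(C)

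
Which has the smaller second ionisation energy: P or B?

P

Consider each +1 ion: P⁺ still has 4 valence electrons; B⁺ still has 2 valence electrons.
All are still removing valence electrons, so compare the +1 ions as you would atoms: IE_2 generally rises across a period (higher Z_eff) and falls down a group (larger shell), subject to the usual subshell exceptions.
Valence configurations: P⁺ [Ne]3s²3p², B⁺ [He]2s².
The numbers (kJ/mol): P 1907, B 2427.
Overall IE_2 order: P < B.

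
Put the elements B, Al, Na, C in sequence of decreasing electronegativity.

EN rises left→right (higher Z_eff, smaller atoms) and falls top→bottom (larger, more shielded atoms).
Neither a single period nor a single group — weigh both effects.
Al > Na: Al lies to the right of Na in period 3, so the across-period effect alone puts Al higher.
B > Al: they share group 13; the group trend gives B the larger value.
C > B: both are in period 2; the period trend gives C the larger value.
For reference (Pauling): B 2.04, C 2.55, Na 0.93, Al 1.61.
So from highest to lowest: C > B > Al > Na.

C > B > Al > Na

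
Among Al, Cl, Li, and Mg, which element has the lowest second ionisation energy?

Mg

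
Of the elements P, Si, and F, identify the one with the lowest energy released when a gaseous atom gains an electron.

P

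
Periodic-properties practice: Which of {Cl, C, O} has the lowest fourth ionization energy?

Consider each +3 ion: Cl³⁺ still has 4 valence electrons; C³⁺ still has 1 valence electron; O³⁺ still has 3 valence electrons.
All are still removing valence electrons, so compare the +3 ions as you would atoms: IE_4 generally rises across a period (higher Z_eff) and falls down a group (larger shell), subject to the usual subshell exceptions.
Valence configurations: Cl³⁺ [Ne]3s²3p², C³⁺ [He]2s¹, O³⁺ [He]2s²2p¹.
The numbers (kJ/mol): Cl 5159, C 6223, O 7469.
Overall IE_4 order: Cl < C < O.

Cl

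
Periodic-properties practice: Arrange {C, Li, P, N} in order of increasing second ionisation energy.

Consider each +1 ion: C⁺ still has 3 valence electrons; Li⁺ is the bare [He] core; P⁺ still has 4 valence electrons; N⁺ still has 4 valence electrons.
Core electrons are held far more tightly than valence electrons, so Li tops the IE_2 order.
Valence configurations: C⁺ [He]2s²2p¹, P⁺ [Ne]3s²3p², N⁺ [He]2s²2p².
The numbers (kJ/mol): C 2353, Li 7298, P 1907, N 2856.
Hence IE_2: P < C < N < Li.

P < C < N < Li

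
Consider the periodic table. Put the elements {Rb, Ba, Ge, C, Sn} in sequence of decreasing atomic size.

Rb > Ba > Sn > Ge > C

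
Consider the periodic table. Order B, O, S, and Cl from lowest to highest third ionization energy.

S, B, Cl, O

IE_3 is the cost of taking one more electron from the +2 cation: B²⁺ still has 1 valence electron; O²⁺ still has 4 valence electrons; S²⁺ still has 4 valence electrons; Cl²⁺ still has 5 valence electrons.
All are still removing valence electrons, so compare the +2 ions as you would atoms: IE_3 generally rises across a period (higher Z_eff) and falls down a group (larger shell), subject to the usual subshell exceptions.
Valence configurations: B²⁺ [He]2s¹, O²⁺ [He]2s²2p², S²⁺ [Ne]3s²3p², Cl²⁺ [Ne]3s²3p³.
Tabulated IE_3 (kJ/mol): B 3660, O 5300, S 3357, Cl 3822.
Hence IE_3: S < B < Cl < O.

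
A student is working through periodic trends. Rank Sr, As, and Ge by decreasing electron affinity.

Ge > As > Sr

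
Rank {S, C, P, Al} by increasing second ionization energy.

Al < P < S < C

IE_2 is the cost of taking one more electron from the +1 cation: S⁺ still has 5 valence electrons; C⁺ still has 3 valence electrons; P⁺ still has 4 valence electrons; Al⁺ still has 2 valence electrons.
All are still removing valence electrons, so compare the +1 ions as you would atoms: IE_2 generally rises across a period (higher Z_eff) and falls down a group (larger shell), subject to the usual subshell exceptions.
Valence configurations: S⁺ [Ne]3s²3p³, C⁺ [He]2s²2p¹, P⁺ [Ne]3s²3p², Al⁺ [Ne]3s².
The numbers (kJ/mol): S 2252, C 2353, P 1907, Al 1817.
So the second ionization energies run Al < P < S < C.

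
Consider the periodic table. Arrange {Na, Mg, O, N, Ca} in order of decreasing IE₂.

Na > O > N > Mg > Ca

After 1 electron has been removed, what remains? Na⁺ is the bare [Ne] core; Mg⁺ still has 1 valence electron; O⁺ still has 5 valence electrons; N⁺ still has 4 valence electrons; Ca⁺ still has 1 valence electron.
Core electrons are held far more tightly than valence electrons, so Na tops the IE_2 order.
Valence configurations: Mg⁺ [Ne]3s¹, O⁺ [He]2s²2p³, N⁺ [He]2s²2p², Ca⁺ [Ar]4s¹.
The numbers (kJ/mol): Na 4562, Mg 1451, O 3388, N 2856, Ca 1145.
Putting it together, IE_2: Ca < Mg < N < O < Na.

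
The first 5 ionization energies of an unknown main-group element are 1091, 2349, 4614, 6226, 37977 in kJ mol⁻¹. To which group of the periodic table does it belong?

Look for the largest jump between consecutive ionization energies: IE5/IE4 ≈ 6.1, far larger than any earlier ratio.
That jump marks the point where a core electron is being removed. So the atom has 4 valence electrons.
A main-group element with 4 valence electrons is in group 14.

Group 14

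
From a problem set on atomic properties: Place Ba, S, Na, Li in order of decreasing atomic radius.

Ba, Na, Li, S

Li is in period 2, group 1; Na is in period 3, group 1; S is in period 3, group 16; Ba is in period 6, group 2.
Moving right in a period, electrons are added to the same shell under a stronger nuclear pull, so atoms get smaller; moving down, a new shell is opened and atoms get larger.
These span different periods and groups, so the two trends combine.
Li > S: the two effects oppose for this pair; the across-period effect wins (133 vs 103 pm).
Na > Li: Na sits below Li in group 1, so the down-group effect alone puts Na larger.
Ba > Na: period and group pull opposite ways; the down-group shift dominates (196 vs 155 pm).
Tabulated atomic radius (pm): Li 133, Na 155, S 103, Ba 196.
So from largest to smallest: Ba > Na > Li > S.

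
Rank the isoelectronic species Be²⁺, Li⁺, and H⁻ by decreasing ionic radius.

All of these have 2 electrons, so size is governed by nuclear charge alone: the more protons, the stronger the pull on the same electron cloud, and the smaller the ion.
Nuclear charges: Be²⁺ (Z=4), Li⁺ (Z=3), H⁻ (Z=1).
Largest to smallest: H⁻ > Li⁺ > Be²⁺.

H⁻ > Li⁺ > Be²⁺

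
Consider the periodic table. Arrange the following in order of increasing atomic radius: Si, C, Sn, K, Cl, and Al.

C < Cl < Si < Al < Sn < K

C is in period 2, group 14; Al is in period 3, group 13; Si is in period 3, group 14; Cl is in period 3, group 17; K is in period 4, group 1; Sn is in period 5, group 14.
Radius decreases left→right (rising Z_eff, same n) and increases top→bottom (higher n).
Neither a single period nor a single group — weigh both effects.
Cl > C: period and group pull opposite ways; the down-group shift dominates (99 vs 75 pm).
Si > Cl: both are in period 3; the period trend gives Si the larger value.
Al > Si: both are in period 3; the period trend gives Al the larger value.
Sn > Al: the two effects oppose for this pair; the down-group effect wins (140 vs 126 pm).
K > Sn: the two effects oppose for this pair; the across-period effect wins (196 vs 140 pm).
Tabulated atomic radius (pm): C 75, Al 126, Si 116, Cl 99, K 196, Sn 140.
So from smallest to largest: C < Cl < Si < Al < Sn < K.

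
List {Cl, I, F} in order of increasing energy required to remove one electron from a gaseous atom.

IE₁ increases left→right with effective nuclear charge and decreases top→bottom as the valence shell moves farther out.
All are in group 17, so first ionization energy increases up the group.
So from lowest to highest: I < Cl < F.

I < Cl < F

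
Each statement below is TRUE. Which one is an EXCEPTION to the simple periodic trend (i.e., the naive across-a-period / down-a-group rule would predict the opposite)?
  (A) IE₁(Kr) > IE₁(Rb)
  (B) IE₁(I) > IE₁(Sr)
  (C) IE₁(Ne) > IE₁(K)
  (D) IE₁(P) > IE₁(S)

The general trend: first ionization energy increases across a period and decreases down a group.
(A) Kr (period 4, group 18) vs Rb (period 5, group 1): the stated order agrees with the simple trend.
(B) I (period 5, group 17) vs Sr (period 5, group 2): the stated order agrees with the simple trend.
(C) Ne (period 2, group 18) vs K (period 4, group 1): the stated order agrees with the simple trend.
(D) P (period 3, group 15) vs S (period 3, group 16): the stated order contradicts the simple trend.
The exception is (D): S (3p⁴) ionizes more easily than half-filled P (3p³) because the paired 3p electron in S is pushed out by e⁻–e⁻ repulsion.

(D)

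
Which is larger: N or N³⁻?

Forming N³⁻ adds 3 electrons to N. More electron–electron repulsion in the same shell, with unchanged nuclear charge, lets the cloud expand.
An anion is larger than its parent atom: N³⁻ > N.

N³⁻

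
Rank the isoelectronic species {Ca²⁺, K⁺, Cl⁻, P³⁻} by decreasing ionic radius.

P³⁻ > Cl⁻ > K⁺ > Ca²⁺

All of these have 18 electrons, so size is governed by nuclear charge alone: the more protons, the stronger the pull on the same electron cloud, and the smaller the ion.
Nuclear charges: Ca²⁺ (Z=20), K⁺ (Z=19), Cl⁻ (Z=17), P³⁻ (Z=15).
Largest to smallest: P³⁻ > Cl⁻ > K⁺ > Ca²⁺.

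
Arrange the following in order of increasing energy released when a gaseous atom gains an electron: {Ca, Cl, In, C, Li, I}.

Ca < In < Li < C < I < Cl

Li is in period 2, group 1; C is in period 2, group 14; Cl is in period 3, group 17; Ca is in period 4, group 2; In is in period 5, group 13; I is in period 5, group 17.
Atoms with high Z_eff and room in the valence shell (especially the halogens) have the most exothermic electron affinities.
Neither a single period nor a single group — weigh both effects.
In > Ca: period and group pull opposite ways; the across-period shift dominates (29 vs 2 kJ/mol).
Li > In: period and group pull opposite ways; the down-group shift dominates (60 vs 29 kJ/mol).
C > Li: both are in period 2; the period trend gives C the larger value.
I > C: the two effects oppose for this pair; the across-period effect wins (295 vs 122 kJ/mol).
Cl > I: they share group 17; the group trend gives Cl the larger value.
Approximate values (kJ/mol): Li 60, C 122, Cl 349, Ca 2, In 29, I 295.
So from lowest to highest: Ca < In < Li < C < I < Cl.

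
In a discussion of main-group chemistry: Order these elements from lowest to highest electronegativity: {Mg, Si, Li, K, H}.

K < Li < Mg < Si < H

Smaller atoms with higher effective nuclear charge are more electronegative.
Neither a single period nor a single group — weigh both effects.
Li > K: they share group 1; the group trend gives Li the larger value.
Mg > Li: period and group pull opposite ways; the across-period shift dominates (1.31 vs 0.98).
Si > Mg: Si lies to the right of Mg in period 3, so the across-period effect alone puts Si higher.
H > Si: the two effects oppose for this pair; the down-group effect wins (2.20 vs 1.90).
For reference (Pauling): H 2.20, Li 0.98, Mg 1.31, Si 1.90, K 0.82.
So from lowest to highest: K < Li < Mg < Si < H.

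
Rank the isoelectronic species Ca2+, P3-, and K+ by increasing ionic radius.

Ca2+ < K+ < P3-

All of these have 18 electrons, so size is governed by nuclear charge alone: the more protons, the stronger the pull on the same electron cloud, and the smaller the ion.
Nuclear charges: Ca2+ (Z=20), K+ (Z=19), P3- (Z=15).
Smallest to largest: Ca2+ < K+ < P3-.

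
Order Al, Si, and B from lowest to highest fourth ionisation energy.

After 3 electrons have been removed, what remains? Al³⁺ is the bare [Ne] core; Si³⁺ still has 1 valence electron; B³⁺ is the bare [He] core.
Core electrons are held far more tightly than valence electrons, so Al and B top the IE_4 order.
Approximate IE_4 values (kJ/mol): Al 11577, Si 4356, B 25026.
Hence IE_4: Si < Al < B.

Si, Al, B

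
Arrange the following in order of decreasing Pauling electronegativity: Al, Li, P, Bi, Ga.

Li is in period 2, group 1; Al is in period 3, group 13; P is in period 3, group 15; Ga is in period 4, group 13; Bi is in period 6, group 15.
Smaller atoms with higher effective nuclear charge are more electronegative.
These span different periods and groups, so the two trends combine.
Al > Li: the two effects oppose for this pair; the across-period effect wins (1.61 vs 0.98).
Ga > Al: this pair runs against the simple trend — see the exception note.
Bi > Ga: the two effects oppose for this pair; the across-period effect wins (2.02 vs 1.81).
P > Bi: they share group 15; the group trend gives P the larger value.
Note the exception: Ga has a higher electronegativity than Al, contrary to the simple trend — poor shielding by filled d (and f) subshells raises the heavier element's effective nuclear charge more than the simple down-group trend predicts.
Approximate values (Pauling): Li 0.98, Al 1.61, P 2.19, Ga 1.81, Bi 2.02.
So from highest to lowest: P > Bi > Ga > Al > Li.

P > Bi > Ga > Al > Li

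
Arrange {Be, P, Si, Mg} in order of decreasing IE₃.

The third ionization energy removes an electron from the +2 ion. For each element: Be²⁺ is the bare [He] core; P²⁺ still has 3 valence electrons; Si²⁺ still has 2 valence electrons; Mg²⁺ is the bare [Ne] core.
Breaking into a closed-shell core is much more expensive than removing a leftover valence electron — Mg and Be have the largest IE_3 here.
Valence configurations: P²⁺ [Ne]3s²3p¹, Si²⁺ [Ne]3s².
P²⁺ loses a lone 3p electron whereas Si²⁺ must break into a filled 3s² pair, so IE_3(Si) > IE_3(P) even though P has the higher nuclear charge.
Tabulated IE_3 (kJ/mol): Be 14849, P 2914, Si 3232, Mg 7733.
Hence IE_3: P < Si < Mg < Be.

Be > Mg > Si > P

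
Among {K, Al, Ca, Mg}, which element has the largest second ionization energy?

K

IE_2 is the cost of taking one more electron from the +1 cation: K⁺ is the bare [Ar] core; Al⁺ still has 2 valence electrons; Ca⁺ still has 1 valence electron; Mg⁺ still has 1 valence electron.
Core electrons are held far more tightly than valence electrons, so K tops the IE_2 order.
Valence configurations: Al⁺ [Ne]3s², Ca⁺ [Ar]4s¹, Mg⁺ [Ne]3s¹.
Approximate IE_2 values (kJ/mol): K 3052, Al 1817, Ca 1145, Mg 1451.
So the second ionization energies run Ca < Mg < Al < K.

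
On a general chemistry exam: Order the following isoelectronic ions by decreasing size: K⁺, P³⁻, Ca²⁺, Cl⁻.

P³⁻ > Cl⁻ > K⁺ > Ca²⁺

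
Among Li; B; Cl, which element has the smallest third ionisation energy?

B

The third ionization energy removes an electron from the +2 ion. For each element: Li²⁺ is already 1 electron into the core; B²⁺ still has 1 valence electron; Cl²⁺ still has 5 valence electrons.
Breaking into a closed-shell core is much more expensive than removing a leftover valence electron — Li has the largest IE_3 here.
Valence configurations: B²⁺ [He]2s¹, Cl²⁺ [Ne]3s²3p³.
Approximate IE_3 values (kJ/mol): Li 11815, B 3660, Cl 3822.
Hence IE_3: B < Cl < Li.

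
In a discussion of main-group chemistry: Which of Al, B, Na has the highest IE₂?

Na

After 1 electron has been removed, what remains? Al⁺ still has 2 valence electrons; B⁺ still has 2 valence electrons; Na⁺ is the bare [Ne] core.
Core electrons are held far more tightly than valence electrons, so Na tops the IE_2 order.
Valence configurations: Al⁺ [Ne]3s², B⁺ [He]2s².
Approximate IE_2 values (kJ/mol): Al 1817, B 2427, Na 4562.
So the second ionization energies run Al < B < Na.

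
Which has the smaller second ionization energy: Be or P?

Be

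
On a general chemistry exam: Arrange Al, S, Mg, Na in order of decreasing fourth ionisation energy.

Al > Mg > Na > S

The fourth ionization energy removes an electron from the +3 ion. For each element: Al³⁺ is the bare [Ne] core; S³⁺ still has 3 valence electrons; Mg³⁺ is already 1 electron into the core; Na³⁺ is already 2 electrons into the core.
Core electrons are held far more tightly than valence electrons, so Na, Mg and Al top the IE_4 order.
The numbers (kJ/mol): Al 11577, S 4556, Mg 10543, Na 9543.
Putting it together, IE_4: S < Na < Mg < Al.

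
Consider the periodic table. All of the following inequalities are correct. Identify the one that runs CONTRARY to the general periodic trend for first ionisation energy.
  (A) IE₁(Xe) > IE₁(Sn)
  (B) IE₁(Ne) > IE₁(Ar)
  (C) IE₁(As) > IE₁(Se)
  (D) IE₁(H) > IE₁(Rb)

(C)

The general trend: first ionisation energy increases across a period and decreases down a group.
(A) Xe (period 5, group 18) vs Sn (period 5, group 14): the stated order agrees with the simple trend.
(B) Ne (period 2, group 18) vs Ar (period 3, group 18): the stated order agrees with the simple trend.
(C) As (period 4, group 15) vs Se (period 4, group 16): the stated order contradicts the simple trend.
(D) H (period 1, group 1) vs Rb (period 5, group 1): the stated order agrees with the simple trend.
The exception is (C): Se (4p⁴) ionizes more easily than half-filled As (4p³).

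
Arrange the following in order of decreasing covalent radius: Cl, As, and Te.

Across a period the added protons contract the valence shell; down a group each new principal shell makes the atom larger.
Here both period and group differ, so the two effects have to be weighed against each other.
As > Cl: relative to Cl, both the across-period and down-group shifts push As's atomic radius up.
Te > As: the two effects oppose for this pair; the down-group effect wins (136 vs 121 pm).
Tabulated atomic radius (pm): Cl 99, As 121, Te 136.
So from largest to smallest: Te > As > Cl.

Te > As > Cl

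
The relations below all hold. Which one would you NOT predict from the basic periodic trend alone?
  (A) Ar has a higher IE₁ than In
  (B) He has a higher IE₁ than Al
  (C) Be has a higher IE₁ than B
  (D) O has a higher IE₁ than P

The general trend: IE₁ increases across a period and decreases down a group.
(A) Ar (period 3, group 18) vs In (period 5, group 13): the stated order agrees with the simple trend.
(B) He (period 1, group 18) vs Al (period 3, group 13): the stated order agrees with the simple trend.
(C) Be (period 2, group 2) vs B (period 2, group 13): the stated order contradicts the simple trend.
(D) O (period 2, group 16) vs P (period 3, group 15): the stated order agrees with the simple trend.
The exception is (C): removing B's lone 2p electron is easier than breaking Be's filled 2s².

(C)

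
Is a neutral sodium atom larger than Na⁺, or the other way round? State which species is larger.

Forming Na⁺ removes 1 electron from Na. Fewer electrons for the same nuclear charge means less shielding and a higher Z_eff on the remaining electrons, and for main-group metals the entire outer shell is lost.
A cation is smaller than its parent atom: Na⁺ < Na.

Na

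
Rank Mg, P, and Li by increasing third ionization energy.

P, Mg, Li

After 2 electrons have been removed, what remains? Mg²⁺ is the bare [Ne] core; P²⁺ still has 3 valence electrons; Li²⁺ is already 1 electron into the core.
Core electrons are held far more tightly than valence electrons, so Mg and Li top the IE_3 order.
The numbers (kJ/mol): Mg 7733, P 2914, Li 11815.
Putting it together, IE_3: P < Mg < Li.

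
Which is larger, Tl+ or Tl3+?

Tl+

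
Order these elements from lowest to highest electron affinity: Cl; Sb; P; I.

P < Sb < I < Cl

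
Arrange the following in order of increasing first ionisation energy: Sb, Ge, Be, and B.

Be is in period 2, group 2; B is in period 2, group 13; Ge is in period 4, group 14; Sb is in period 5, group 15.
Across a period the outer electron is held more tightly (higher IE₁); down a group it sits in a higher shell, more shielded, and comes off more easily.
Neither a single period nor a single group — weigh both effects.
B > Ge: period and group pull opposite ways; the down-group shift dominates (801 vs 762 kJ/mol).
Sb > B: period and group pull opposite ways; the across-period shift dominates (831 vs 801 kJ/mol).
Be > Sb: period and group pull opposite ways; the down-group shift dominates (900 vs 831 kJ/mol).
Note the exception: Be has a higher first ionization energy than B, contrary to the simple trend — removing B's lone 2p electron is easier than breaking Be's filled 2s².
Approximate values (kJ/mol): Be 900, B 801, Ge 762, Sb 831.
So from lowest to highest: Ge < B < Sb < Be.

Ge < B < Sb < Be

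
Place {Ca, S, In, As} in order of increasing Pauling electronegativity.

S is in period 3, group 16; Ca is in period 4, group 2; As is in period 4, group 15; In is in period 5, group 13.
Smaller atoms with higher effective nuclear charge are more electronegative.
These span different periods and groups, so the two trends combine.
In > Ca: period and group pull opposite ways; the across-period shift dominates (1.78 vs 1.00).
As > In: both effects reinforce here, so As is clearly the higher of the two.
S > As: relative to As, both the across-period and down-group shifts push S's electronegativity up.
Approximate values (Pauling): S 2.58, Ca 1.00, As 2.18, In 1.78.
So from lowest to highest: Ca < In < As < S.

Ca < In < As < S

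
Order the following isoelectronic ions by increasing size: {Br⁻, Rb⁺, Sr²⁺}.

All of these have 36 electrons, so size is governed by nuclear charge alone: the more protons, the stronger the pull on the same electron cloud, and the smaller the ion.
Nuclear charges: Sr²⁺ (Z=38), Rb⁺ (Z=37), Br⁻ (Z=35).
Smallest to largest: Sr²⁺ < Rb⁺ < Br⁻.

Sr²⁺ < Rb⁺ < Br⁻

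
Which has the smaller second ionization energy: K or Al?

Al

IE_2 is the cost of taking one more electron from the +1 cation: K⁺ is the bare [Ar] core; Al⁺ still has 2 valence electrons.
Pulling an electron out of a noble-gas core costs far more than removing a remaining valence electron, so K sits at the high end of IE_2.
The numbers (kJ/mol): K 3052, Al 1817.
Hence IE_2: Al < K.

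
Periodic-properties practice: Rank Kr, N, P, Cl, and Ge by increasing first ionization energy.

Ge < P < Cl < Kr < N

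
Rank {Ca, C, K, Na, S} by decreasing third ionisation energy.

Consider each +2 ion: Ca²⁺ is the bare [Ar] core; C²⁺ still has 2 valence electrons; K²⁺ is already 1 electron into the core; Na²⁺ is already 1 electron into the core; S²⁺ still has 4 valence electrons.
Usually core removal costs more than valence removal, but here the competition is close: a tightly held n=2 valence electron can cost more to remove than an n=3 core electron, so the actual values have to decide it.
Valence configurations: C²⁺ [He]2s², S²⁺ [Ne]3s²3p².
Approximate IE_3 values (kJ/mol): Ca 4912, C 4620, K 4420, Na 6910, S 3357.
So the third ionization energies run S < K < C < Ca < Na.

Na > Ca > C > K > S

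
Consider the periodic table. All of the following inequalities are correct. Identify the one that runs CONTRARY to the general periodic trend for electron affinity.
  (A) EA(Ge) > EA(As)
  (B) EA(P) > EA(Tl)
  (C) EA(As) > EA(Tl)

The general trend: electron affinity increases across a period and decreases down a group.
(A) Ge (period 4, group 14) vs As (period 4, group 15): the stated order contradicts the simple trend.
(B) P (period 3, group 15) vs Tl (period 6, group 13): the stated order agrees with the simple trend.
(C) As (period 4, group 15) vs Tl (period 6, group 13): the stated order agrees with the simple trend.
The exception is (A): adding an electron to As's half-filled 4p³ is unfavourable, so Ge (4p²) has the more exothermic EA.

(A)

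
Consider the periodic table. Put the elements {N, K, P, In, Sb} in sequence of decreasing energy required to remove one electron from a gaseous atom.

N > P > Sb > In > K

N is in period 2, group 15; P is in period 3, group 15; K is in period 4, group 1; In is in period 5, group 13; Sb is in period 5, group 15.
Across a period the outer electron is held more tightly (higher IE₁); down a group it sits in a higher shell, more shielded, and comes off more easily.
Neither a single period nor a single group — weigh both effects.
In > K: period and group pull opposite ways; the across-period shift dominates (558 vs 419 kJ/mol).
Sb > In: Sb lies to the right of In in period 5, so the across-period effect alone puts Sb higher.
P > Sb: P sits above Sb in group 15, so the down-group effect alone puts P higher.
N > P: N sits above P in group 15, so the down-group effect alone puts N higher.
For reference (kJ/mol): N 1402, P 1012, K 419, In 558, Sb 831.
So from highest to lowest: N > P > Sb > In > K.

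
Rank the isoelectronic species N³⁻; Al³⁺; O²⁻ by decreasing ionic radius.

N³⁻ > O²⁻ > Al³⁺

All of these have 10 electrons, so size is governed by nuclear charge alone: the more protons, the stronger the pull on the same electron cloud, and the smaller the ion.
Nuclear charges: Al³⁺ (Z=13), O²⁻ (Z=8), N³⁻ (Z=7).
Largest to smallest: N³⁻ > O²⁻ > Al³⁺.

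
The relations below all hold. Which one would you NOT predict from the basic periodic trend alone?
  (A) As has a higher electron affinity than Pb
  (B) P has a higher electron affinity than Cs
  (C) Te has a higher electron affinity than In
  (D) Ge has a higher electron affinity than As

The general trend: electron affinity increases across a period and decreases down a group.
(A) As (period 4, group 15) vs Pb (period 6, group 14): the stated order agrees with the simple trend.
(B) P (period 3, group 15) vs Cs (period 6, group 1): the stated order agrees with the simple trend.
(C) Te (period 5, group 16) vs In (period 5, group 13): the stated order agrees with the simple trend.
(D) Ge (period 4, group 14) vs As (period 4, group 15): the stated order contradicts the simple trend.
The exception is (D): adding an electron to As's half-filled 4p³ is unfavourable, so Ge (4p²) has the more exothermic EA.

(D)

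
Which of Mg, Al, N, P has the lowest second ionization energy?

Mg

The second ionization energy removes an electron from the +1 ion. For each element: Mg⁺ still has 1 valence electron; Al⁺ still has 2 valence electrons; N⁺ still has 4 valence electrons; P⁺ still has 4 valence electrons.
All are still removing valence electrons, so compare the +1 ions as you would atoms: IE_2 generally rises across a period (higher Z_eff) and falls down a group (larger shell), subject to the usual subshell exceptions.
Valence configurations: Mg⁺ [Ne]3s¹, Al⁺ [Ne]3s², N⁺ [He]2s²2p², P⁺ [Ne]3s²3p².
The numbers (kJ/mol): Mg 1451, Al 1817, N 2856, P 1907.
So the second ionization energies run Mg < Al < P < N.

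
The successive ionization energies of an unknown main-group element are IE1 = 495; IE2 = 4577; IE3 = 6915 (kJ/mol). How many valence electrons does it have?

Look for the largest jump between consecutive ionization energies: IE2/IE1 ≈ 9.2, far larger than any earlier ratio.
That jump marks the point where a core electron is being removed. So the atom has 1 valence electron.

1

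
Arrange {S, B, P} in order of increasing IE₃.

The third ionization energy removes an electron from the +2 ion. For each element: S²⁺ still has 4 valence electrons; B²⁺ still has 1 valence electron; P²⁺ still has 3 valence electrons.
All are still removing valence electrons, so compare the +2 ions as you would atoms: IE_3 generally rises across a period (higher Z_eff) and falls down a group (larger shell), subject to the usual subshell exceptions.
Valence configurations: S²⁺ [Ne]3s²3p², B²⁺ [He]2s¹, P²⁺ [Ne]3s²3p¹.
Approximate IE_3 values (kJ/mol): S 3357, B 3660, P 2914.
Putting it together, IE_3: P < S < B.

P < S < B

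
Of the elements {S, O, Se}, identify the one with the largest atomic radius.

Se

O is in period 2, group 16; S is in period 3, group 16; Se is in period 4, group 16.
Across a period the added protons contract the valence shell; down a group each new principal shell makes the atom larger.
All are in group 16, so atomic radius increases down the group.
The largest atomic radius among these belongs to Se.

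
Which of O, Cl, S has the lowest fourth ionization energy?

Consider each +3 ion: O³⁺ still has 3 valence electrons; Cl³⁺ still has 4 valence electrons; S³⁺ still has 3 valence electrons.
All are still removing valence electrons, so compare the +3 ions as you would atoms: IE_4 generally rises across a period (higher Z_eff) and falls down a group (larger shell), subject to the usual subshell exceptions.
Valence configurations: O³⁺ [He]2s²2p¹, Cl³⁺ [Ne]3s²3p², S³⁺ [Ne]3s²3p¹.
The numbers (kJ/mol): O 7469, Cl 5159, S 4556.
Overall IE_4 order: S < Cl < O.

S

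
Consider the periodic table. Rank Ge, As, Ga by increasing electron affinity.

Ga < As < Ge

Ga is in period 4, group 13; Ge is in period 4, group 14; As is in period 4, group 15.
Electron affinity generally becomes more exothermic across a period toward the halogens and less exothermic down a group.
All lie in period 4; the across-period trend (electron affinity increases left to right) applies, with the exception below.
Note the exception: Ge has a higher electron affinity than As, contrary to the simple trend — adding an electron to As's half-filled 4p³ is unfavourable, so Ge (4p²) has the more exothermic EA.
Approximate values (kJ/mol): Ga 29, Ge 119, As 78.
So from lowest to highest: Ga < As < Ge.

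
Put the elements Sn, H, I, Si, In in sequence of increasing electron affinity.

H is in period 1, group 1; Si is in period 3, group 14; In is in period 5, group 13; Sn is in period 5, group 14; I is in period 5, group 17.
Electron affinity generally becomes more exothermic across a period toward the halogens and less exothermic down a group.
Neither a single period nor a single group — weigh both effects.
H > In: the two effects oppose for this pair; the down-group effect wins (73 vs 29 kJ/mol).
Sn > H: the two effects oppose for this pair; the across-period effect wins (107 vs 73 kJ/mol).
Si > Sn: they share group 14; the group trend gives Si the larger value.
I > Si: the two effects oppose for this pair; the across-period effect wins (295 vs 134 kJ/mol).
Approximate values (kJ/mol): H 73, Si 134, In 29, Sn 107, I 295.
So from lowest to highest: In < H < Sn < Si < I.

In, H, Sn, Si, I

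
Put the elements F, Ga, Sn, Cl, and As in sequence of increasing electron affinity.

F is in period 2, group 17; Cl is in period 3, group 17; Ga is in period 4, group 13; As is in period 4, group 15; Sn is in period 5, group 14.
EA tends to increase across a period and decrease down a group, though the pattern is less regular than for IE or radius.
These span different periods and groups, so the two trends combine.
As > Ga: both are in period 4; the period trend gives As the larger value.
Sn > As: this pair runs against the simple trend — see the exception note.
F > Sn: relative to Sn, both the across-period and down-group shifts push F's electron affinity up.
Cl > F: this pair runs against the simple trend — see the exception note.
Note the exception: Sn has a higher electron affinity than As, contrary to the simple trend — adding an electron to As's half-filled np³ subshell costs electron-pairing energy.
Note the exception: Cl has a higher electron affinity than F, contrary to the simple trend — F's small 2p subshell makes the incoming electron feel strong e⁻–e⁻ repulsion, so Cl actually releases more energy on gaining an electron.
For reference (kJ/mol): F 328, Cl 349, Ga 29, As 78, Sn 107.
So from lowest to highest: Ga < As < Sn < F < Cl.

Ga < As < Sn < F < Cl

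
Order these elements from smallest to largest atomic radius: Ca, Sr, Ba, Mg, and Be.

Be < Mg < Ca < Sr < Ba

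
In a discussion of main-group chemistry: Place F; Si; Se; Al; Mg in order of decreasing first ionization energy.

F is in period 2, group 17; Mg is in period 3, group 2; Al is in period 3, group 13; Si is in period 3, group 14; Se is in period 4, group 16.
Across a period the outer electron is held more tightly (higher IE₁); down a group it sits in a higher shell, more shielded, and comes off more easily.
These span different periods and groups, so the two trends combine.
Mg > Al: this pair runs against the simple trend — see the exception note.
Si > Mg: Si lies to the right of Mg in period 3, so the across-period effect alone puts Si higher.
Se > Si: the two effects oppose for this pair; the across-period effect wins (941 vs 786 kJ/mol).
F > Se: both effects reinforce here, so F is clearly the higher of the two.
Note the exception: Mg has a higher first ionization energy than Al, contrary to the simple trend — Al's single 3p electron is easier to remove than one from Mg's filled 3s².
Approximate values (kJ/mol): F 1681, Mg 738, Al 578, Si 786, Se 941.
So from highest to lowest: F > Se > Si > Mg > Al.

F, Se, Si, Mg, Al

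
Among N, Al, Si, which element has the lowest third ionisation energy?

Al

After 2 electrons have been removed, what remains? N²⁺ still has 3 valence electrons; Al²⁺ still has 1 valence electron; Si²⁺ still has 2 valence electrons.
All are still removing valence electrons, so compare the +2 ions as you would atoms: IE_3 generally rises across a period (higher Z_eff) and falls down a group (larger shell), subject to the usual subshell exceptions.
Valence configurations: N²⁺ [He]2s²2p¹, Al²⁺ [Ne]3s¹, Si²⁺ [Ne]3s².
Approximate IE_3 values (kJ/mol): N 4578, Al 2745, Si 3232.
Putting it together, IE_3: Al < Si < N.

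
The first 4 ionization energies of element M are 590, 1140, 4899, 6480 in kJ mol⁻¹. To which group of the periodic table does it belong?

Look for the largest jump between consecutive ionization energies: IE3/IE2 ≈ 4.3, far larger than any earlier ratio.
That jump marks the point where a core electron is being removed. So the atom has 2 valence electrons.
A main-group element with 2 valence electrons is in group 2.

Group 2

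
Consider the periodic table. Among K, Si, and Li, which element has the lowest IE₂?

Si

The second ionization energy removes an electron from the +1 ion. For each element: K⁺ is the bare [Ar] core; Si⁺ still has 3 valence electrons; Li⁺ is the bare [He] core.
Core electrons are held far more tightly than valence electrons, so K and Li top the IE_2 order.
Tabulated IE_2 (kJ/mol): K 3052, Si 1577, Li 7298.
Putting it together, IE_2: Si < K < Li.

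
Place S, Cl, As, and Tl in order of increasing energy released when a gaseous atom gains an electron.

S is in period 3, group 16; Cl is in period 3, group 17; As is in period 4, group 15; Tl is in period 6, group 13.
Atoms with high Z_eff and room in the valence shell (especially the halogens) have the most exothermic electron affinities.
These span different periods and groups, so the two trends combine.
As > Tl: relative to Tl, both the across-period and down-group shifts push As's electron affinity up.
S > As: both effects reinforce here, so S is clearly the higher of the two.
Cl > S: both are in period 3; the period trend gives Cl the larger value.
For reference (kJ/mol): S 200, Cl 349, As 78, Tl 19.
So from lowest to highest: Tl < As < S < Cl.

Tl < As < S < Cl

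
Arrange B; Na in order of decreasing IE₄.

B > Na

The fourth ionization energy removes an electron from the +3 ion. For each element: B³⁺ is the bare [He] core; Na³⁺ is already 2 electrons into the core.
All of these are removing an electron from a noble-gas core or deeper; the smaller core (lower principal quantum number) is held far more tightly, and within a period the higher nuclear charge binds the same core more tightly.
Tabulated IE_4 (kJ/mol): B 25026, Na 9543.
So the fourth ionization energies run Na < B.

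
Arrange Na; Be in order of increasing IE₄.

Na < Be

Consider each +3 ion: Na³⁺ is already 2 electrons into the core; Be³⁺ is already 1 electron into the core.
All of these are removing an electron from a noble-gas core or deeper; the smaller core (lower principal quantum number) is held far more tightly, and within a period the higher nuclear charge binds the same core more tightly.
Approximate IE_4 values (kJ/mol): Na 9543, Be 21007.
Hence IE_4: Na < Be.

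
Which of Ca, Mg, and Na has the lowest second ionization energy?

The second ionization energy removes an electron from the +1 ion. For each element: Ca⁺ still has 1 valence electron; Mg⁺ still has 1 valence electron; Na⁺ is the bare [Ne] core.
Breaking into a closed-shell core is much more expensive than removing a leftover valence electron — Na has the largest IE_2 here.
Valence configurations: Ca⁺ [Ar]4s¹, Mg⁺ [Ne]3s¹.
Approximate IE_2 values (kJ/mol): Ca 1145, Mg 1451, Na 4562.
Overall IE_2 order: Ca < Mg < Na.

Ca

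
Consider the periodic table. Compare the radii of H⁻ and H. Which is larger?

H⁻

Forming H⁻ adds 1 electron to H. More electron–electron repulsion in the same shell, with unchanged nuclear charge, lets the cloud expand.
An anion is larger than its parent atom: H⁻ > H.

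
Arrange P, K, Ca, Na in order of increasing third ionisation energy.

P < K < Ca < Na

The third ionization energy removes an electron from the +2 ion. For each element: P²⁺ still has 3 valence electrons; K²⁺ is already 1 electron into the core; Ca²⁺ is the bare [Ar] core; Na²⁺ is already 1 electron into the core.
Pulling an electron out of a noble-gas core costs far more than removing a remaining valence electron, so K, Ca and Na sit at the high end of IE_3.
Approximate IE_3 values (kJ/mol): P 2914, K 4420, Ca 4912, Na 6910.
Overall IE_3 order: P < K < Ca < Na.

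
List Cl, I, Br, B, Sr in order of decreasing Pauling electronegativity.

Cl > Br > I > B > Sr

B is in period 2, group 13; Cl is in period 3, group 17; Br is in period 4, group 17; Sr is in period 5, group 2; I is in period 5, group 17.
Atoms toward the upper right of the periodic table pull bonding electrons most strongly.
These span different periods and groups, so the two trends combine.
B > Sr: both effects reinforce here, so B is clearly the higher of the two.
I > B: the two effects oppose for this pair; the across-period effect wins (2.66 vs 2.04).
Br > I: Br sits above I in group 17, so the down-group effect alone puts Br higher.
Cl > Br: Cl sits above Br in group 17, so the down-group effect alone puts Cl higher.
For reference (Pauling): B 2.04, Cl 3.16, Br 2.96, Sr 0.95, I 2.66.
So from highest to lowest: Cl > Br > I > B > Sr.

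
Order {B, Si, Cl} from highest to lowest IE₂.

IE_2 is the cost of taking one more electron from the +1 cation: B⁺ still has 2 valence electrons; Si⁺ still has 3 valence electrons; Cl⁺ still has 6 valence electrons.
All are still removing valence electrons, so compare the +1 ions as you would atoms: IE_2 generally rises across a period (higher Z_eff) and falls down a group (larger shell), subject to the usual subshell exceptions.
Valence configurations: B⁺ [He]2s², Si⁺ [Ne]3s²3p¹, Cl⁺ [Ne]3s²3p⁴.
The numbers (kJ/mol): B 2427, Si 1577, Cl 2298.
Hence IE_2: Si < Cl < B.

B > Cl > Si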